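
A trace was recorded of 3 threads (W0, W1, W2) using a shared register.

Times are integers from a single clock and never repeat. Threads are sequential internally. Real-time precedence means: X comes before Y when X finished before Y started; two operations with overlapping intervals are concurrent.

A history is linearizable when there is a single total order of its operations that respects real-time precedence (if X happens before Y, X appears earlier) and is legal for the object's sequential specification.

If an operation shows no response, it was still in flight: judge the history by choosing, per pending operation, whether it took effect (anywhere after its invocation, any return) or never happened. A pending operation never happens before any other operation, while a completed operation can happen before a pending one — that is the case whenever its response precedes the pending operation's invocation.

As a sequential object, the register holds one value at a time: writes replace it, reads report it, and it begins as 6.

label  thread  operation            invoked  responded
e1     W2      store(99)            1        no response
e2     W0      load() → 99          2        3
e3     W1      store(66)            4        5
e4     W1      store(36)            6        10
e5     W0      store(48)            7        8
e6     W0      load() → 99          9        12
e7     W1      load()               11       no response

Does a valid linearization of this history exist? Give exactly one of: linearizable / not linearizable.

through event 11 a valid linearization exists; event 12 (e6 responding at time 12) ends that
5 completed operations, 3 real-time-consistent orders — every register replay fails
every completion of the 2 pending operations (e1, e7) was checked; none linearizes
take e2, e3, e4, e5, e6 (pending dropped): step 1 already fails, because e2 load() → 99 cannot occur there
take e2, e3, e5, e4, e6 (pending dropped): step 1 already fails, because e2 load() → 99 cannot occur there

not linearizable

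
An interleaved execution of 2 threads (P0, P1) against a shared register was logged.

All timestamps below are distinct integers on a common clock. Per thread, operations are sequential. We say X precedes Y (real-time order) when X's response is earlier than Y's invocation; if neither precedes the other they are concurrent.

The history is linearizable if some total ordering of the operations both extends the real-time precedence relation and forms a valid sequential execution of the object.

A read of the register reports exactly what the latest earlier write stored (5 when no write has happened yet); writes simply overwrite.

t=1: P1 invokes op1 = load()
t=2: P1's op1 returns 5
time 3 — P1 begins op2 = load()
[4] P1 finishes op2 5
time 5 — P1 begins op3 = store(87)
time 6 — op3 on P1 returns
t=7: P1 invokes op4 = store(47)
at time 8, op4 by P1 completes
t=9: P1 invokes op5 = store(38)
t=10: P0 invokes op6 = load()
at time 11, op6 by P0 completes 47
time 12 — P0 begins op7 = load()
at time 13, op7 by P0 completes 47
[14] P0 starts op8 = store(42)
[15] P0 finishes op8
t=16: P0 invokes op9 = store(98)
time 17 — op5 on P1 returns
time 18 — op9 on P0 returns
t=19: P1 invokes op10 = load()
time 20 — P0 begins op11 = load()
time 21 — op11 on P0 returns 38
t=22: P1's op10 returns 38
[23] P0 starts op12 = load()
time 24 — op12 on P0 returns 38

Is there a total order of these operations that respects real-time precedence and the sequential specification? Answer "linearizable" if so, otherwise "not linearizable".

witness order: op1, op2, op3, op4, op6, op7, op8, op9, op5, op10, op11, op12
1. op1 load() → 5, leaving value 5
2. op2 load() → 5, leaving value 5
3. op3 store(87), leaving value 87
4. op4 store(47), leaving value 47
5. op6 load() → 47, leaving value 47
6. op7 load() → 47, leaving value 47
7. op8 store(42), leaving value 42
8. op9 store(98), leaving value 98
9. op5 store(38), leaving value 38
10. op10 load() → 38, leaving value 38
11. op11 load() → 38, leaving value 38
12. op12 load() → 38, leaving value 38

linearizable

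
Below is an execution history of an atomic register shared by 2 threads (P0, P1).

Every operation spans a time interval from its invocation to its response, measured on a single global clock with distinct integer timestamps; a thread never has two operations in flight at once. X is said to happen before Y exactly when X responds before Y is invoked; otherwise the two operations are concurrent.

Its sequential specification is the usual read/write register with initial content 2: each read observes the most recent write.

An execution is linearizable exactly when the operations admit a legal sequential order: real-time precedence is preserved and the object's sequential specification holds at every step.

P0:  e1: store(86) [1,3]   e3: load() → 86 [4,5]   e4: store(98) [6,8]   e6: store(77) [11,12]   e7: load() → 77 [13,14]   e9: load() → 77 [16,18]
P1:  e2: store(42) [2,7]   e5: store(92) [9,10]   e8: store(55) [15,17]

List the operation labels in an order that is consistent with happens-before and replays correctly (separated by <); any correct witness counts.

e1 < e3 < e2 < e4 < e5 < e6 < e7 < e9 < e8

1. e1 store(86), leaving value 86
2. e3 load() → 86, leaving value 86
3. e2 store(42), leaving value 42
4. e4 store(98), leaving value 98
5. e5 store(92), leaving value 92
6. e6 store(77), leaving value 77
7. e7 load() → 77, leaving value 77
8. e9 load() → 77, leaving value 77
9. e8 store(55), leaving value 55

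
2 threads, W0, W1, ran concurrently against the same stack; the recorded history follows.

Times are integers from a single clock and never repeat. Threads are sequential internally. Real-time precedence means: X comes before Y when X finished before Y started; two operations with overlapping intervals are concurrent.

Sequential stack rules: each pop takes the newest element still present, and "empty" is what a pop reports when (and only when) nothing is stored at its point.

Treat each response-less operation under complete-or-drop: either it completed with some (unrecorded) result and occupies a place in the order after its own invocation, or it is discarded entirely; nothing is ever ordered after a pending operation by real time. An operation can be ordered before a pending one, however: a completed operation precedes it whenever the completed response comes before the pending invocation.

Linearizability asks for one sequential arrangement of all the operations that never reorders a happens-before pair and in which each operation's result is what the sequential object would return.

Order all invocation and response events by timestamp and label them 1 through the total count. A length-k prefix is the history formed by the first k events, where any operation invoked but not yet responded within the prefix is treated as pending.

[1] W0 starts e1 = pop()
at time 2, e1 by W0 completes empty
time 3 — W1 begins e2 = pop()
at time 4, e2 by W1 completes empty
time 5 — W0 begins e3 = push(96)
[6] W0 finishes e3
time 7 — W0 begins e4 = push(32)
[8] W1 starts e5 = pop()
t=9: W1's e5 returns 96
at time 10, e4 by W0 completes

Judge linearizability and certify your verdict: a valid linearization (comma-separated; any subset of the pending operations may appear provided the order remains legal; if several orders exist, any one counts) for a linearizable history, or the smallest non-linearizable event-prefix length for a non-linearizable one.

after step 1 (e1 pop() → empty): stack <>
after step 2 (e2 pop() → empty): stack <>
after step 3 (e3 push(96)): stack <96>
after step 4 (e5 pop() → 96): stack <>
after step 5 (e4 push(32)): stack <32>

linearizable — witness: e1, e2, e3, e5, e4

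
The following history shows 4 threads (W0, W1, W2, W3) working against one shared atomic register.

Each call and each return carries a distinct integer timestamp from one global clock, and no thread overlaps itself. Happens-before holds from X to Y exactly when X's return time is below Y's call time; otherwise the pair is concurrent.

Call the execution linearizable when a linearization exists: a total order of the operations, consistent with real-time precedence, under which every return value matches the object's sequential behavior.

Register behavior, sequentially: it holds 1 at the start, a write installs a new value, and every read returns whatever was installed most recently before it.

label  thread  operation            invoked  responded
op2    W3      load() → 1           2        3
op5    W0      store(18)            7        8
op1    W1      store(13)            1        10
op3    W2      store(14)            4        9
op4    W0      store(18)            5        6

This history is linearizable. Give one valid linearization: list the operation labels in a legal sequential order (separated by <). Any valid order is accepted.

op2 < op1 < op3 < op4 < op5

1. op2 load() → 1, leaving value 1
2. op1 store(13), leaving value 13
3. op3 store(14), leaving value 14
4. op4 store(18), leaving value 18
5. op5 store(18), leaving value 18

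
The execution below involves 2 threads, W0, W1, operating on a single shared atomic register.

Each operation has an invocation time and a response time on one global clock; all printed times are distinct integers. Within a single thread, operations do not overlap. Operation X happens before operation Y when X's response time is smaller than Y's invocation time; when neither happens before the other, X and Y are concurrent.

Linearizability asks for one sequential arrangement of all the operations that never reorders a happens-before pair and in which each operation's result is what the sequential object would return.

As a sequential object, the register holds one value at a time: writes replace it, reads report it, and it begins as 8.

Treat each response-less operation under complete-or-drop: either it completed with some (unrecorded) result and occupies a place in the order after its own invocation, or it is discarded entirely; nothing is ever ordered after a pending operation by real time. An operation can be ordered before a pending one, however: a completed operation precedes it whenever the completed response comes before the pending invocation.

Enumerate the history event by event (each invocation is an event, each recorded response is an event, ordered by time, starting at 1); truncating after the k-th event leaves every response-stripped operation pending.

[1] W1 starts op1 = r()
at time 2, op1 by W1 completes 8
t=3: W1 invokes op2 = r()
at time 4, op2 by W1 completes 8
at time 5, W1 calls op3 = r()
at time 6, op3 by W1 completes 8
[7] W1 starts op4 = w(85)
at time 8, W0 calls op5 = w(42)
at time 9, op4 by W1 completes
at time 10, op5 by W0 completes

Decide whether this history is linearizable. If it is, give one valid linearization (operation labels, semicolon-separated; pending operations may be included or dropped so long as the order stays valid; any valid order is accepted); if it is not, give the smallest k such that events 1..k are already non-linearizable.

linearizable — witness: op1; op2; op3; op4; op5

after step 1 (op1 r() → 8): value 8
after step 2 (op2 r() → 8): value 8
after step 3 (op3 r() → 8): value 8
after step 4 (op4 w(85)): value 85
after step 5 (op5 w(42)): value 42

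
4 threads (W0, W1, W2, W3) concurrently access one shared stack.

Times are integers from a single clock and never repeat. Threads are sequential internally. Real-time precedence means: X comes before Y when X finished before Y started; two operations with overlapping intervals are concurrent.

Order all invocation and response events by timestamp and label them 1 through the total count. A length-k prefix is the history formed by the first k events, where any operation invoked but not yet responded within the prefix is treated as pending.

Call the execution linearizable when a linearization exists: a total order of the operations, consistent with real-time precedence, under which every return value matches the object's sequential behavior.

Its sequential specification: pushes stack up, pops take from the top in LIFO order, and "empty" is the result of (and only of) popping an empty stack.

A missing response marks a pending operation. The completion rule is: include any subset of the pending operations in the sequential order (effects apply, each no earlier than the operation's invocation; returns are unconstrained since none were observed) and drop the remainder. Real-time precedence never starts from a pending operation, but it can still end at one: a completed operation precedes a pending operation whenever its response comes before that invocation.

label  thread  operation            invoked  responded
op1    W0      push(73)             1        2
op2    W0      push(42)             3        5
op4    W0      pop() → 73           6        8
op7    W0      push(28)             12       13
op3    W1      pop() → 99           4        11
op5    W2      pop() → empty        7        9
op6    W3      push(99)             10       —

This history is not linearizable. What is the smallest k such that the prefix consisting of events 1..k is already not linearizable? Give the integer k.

11

a valid linearization of events 1..10 exists, for instance op1, op2, op3, op4, op5:
1. op1 push(73), leaving stack <73>
2. op2 push(42), leaving stack <73,42>
3. op3 pop() (pending, included), leaving stack <73>
4. op4 pop() → 73, leaving stack <>
5. op5 pop() → empty, leaving stack <>
include event 11 — op3 responding at 11 — and every candidate order breaks
completion choices over the 1 pending operation (op6) were checked; none helps
one such order, op1, op2, op3, op4, op5 (pending dropped), breaks at step 3 where op3 pop() → 99 is illegal
one such order, op1, op2, op3, op5, op4 (pending dropped), breaks at step 3 where op3 pop() → 99 is illegal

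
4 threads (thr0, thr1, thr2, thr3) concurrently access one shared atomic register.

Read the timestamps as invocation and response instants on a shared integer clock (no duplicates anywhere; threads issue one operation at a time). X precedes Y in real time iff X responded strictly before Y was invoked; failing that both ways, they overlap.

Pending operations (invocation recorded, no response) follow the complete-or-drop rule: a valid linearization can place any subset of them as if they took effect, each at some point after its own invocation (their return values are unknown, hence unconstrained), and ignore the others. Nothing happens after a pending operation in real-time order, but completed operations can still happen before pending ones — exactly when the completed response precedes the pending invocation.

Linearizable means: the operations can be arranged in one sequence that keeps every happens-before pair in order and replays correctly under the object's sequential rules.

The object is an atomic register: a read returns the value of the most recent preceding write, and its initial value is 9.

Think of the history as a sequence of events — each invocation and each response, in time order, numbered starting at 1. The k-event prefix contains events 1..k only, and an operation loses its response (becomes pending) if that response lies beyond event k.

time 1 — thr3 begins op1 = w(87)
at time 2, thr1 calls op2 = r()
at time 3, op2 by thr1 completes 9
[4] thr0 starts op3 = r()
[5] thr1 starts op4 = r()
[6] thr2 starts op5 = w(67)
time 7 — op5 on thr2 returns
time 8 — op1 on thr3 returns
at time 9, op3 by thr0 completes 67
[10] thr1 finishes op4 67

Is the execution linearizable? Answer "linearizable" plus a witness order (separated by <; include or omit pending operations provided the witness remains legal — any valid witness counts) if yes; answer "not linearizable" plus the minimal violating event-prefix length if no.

linearizable — witness: op2 < op1 < op5 < op3 < op4

step 1: op2 r() → 9 — value 9
step 2: op1 w(87) — value 87
step 3: op5 w(67) — value 67
step 4: op3 r() → 67 — value 67
step 5: op4 r() → 67 — value 67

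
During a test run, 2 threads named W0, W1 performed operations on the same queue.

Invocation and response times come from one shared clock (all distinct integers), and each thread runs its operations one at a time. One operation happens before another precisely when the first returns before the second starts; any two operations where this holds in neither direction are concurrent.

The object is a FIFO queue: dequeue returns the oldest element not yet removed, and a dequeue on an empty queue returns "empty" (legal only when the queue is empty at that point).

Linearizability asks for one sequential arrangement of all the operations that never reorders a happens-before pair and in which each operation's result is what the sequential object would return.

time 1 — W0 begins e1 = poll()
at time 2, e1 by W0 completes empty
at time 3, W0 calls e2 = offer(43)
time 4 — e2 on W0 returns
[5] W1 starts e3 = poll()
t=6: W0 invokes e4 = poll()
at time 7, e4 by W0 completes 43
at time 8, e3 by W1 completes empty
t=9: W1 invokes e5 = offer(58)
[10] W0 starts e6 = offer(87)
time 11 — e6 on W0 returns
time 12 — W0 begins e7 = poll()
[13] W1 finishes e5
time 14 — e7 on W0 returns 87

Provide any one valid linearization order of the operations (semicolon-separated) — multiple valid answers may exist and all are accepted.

e1; e2; e4; e3; e6; e5; e7

after step 1 (e1 poll() → empty): queue <>
after step 2 (e2 offer(43)): queue <43>
after step 3 (e4 poll() → 43): queue <>
after step 4 (e3 poll() → empty): queue <>
after step 5 (e6 offer(87)): queue <87>
after step 6 (e5 offer(58)): queue <87,58>
after step 7 (e7 poll() → 87): queue <58>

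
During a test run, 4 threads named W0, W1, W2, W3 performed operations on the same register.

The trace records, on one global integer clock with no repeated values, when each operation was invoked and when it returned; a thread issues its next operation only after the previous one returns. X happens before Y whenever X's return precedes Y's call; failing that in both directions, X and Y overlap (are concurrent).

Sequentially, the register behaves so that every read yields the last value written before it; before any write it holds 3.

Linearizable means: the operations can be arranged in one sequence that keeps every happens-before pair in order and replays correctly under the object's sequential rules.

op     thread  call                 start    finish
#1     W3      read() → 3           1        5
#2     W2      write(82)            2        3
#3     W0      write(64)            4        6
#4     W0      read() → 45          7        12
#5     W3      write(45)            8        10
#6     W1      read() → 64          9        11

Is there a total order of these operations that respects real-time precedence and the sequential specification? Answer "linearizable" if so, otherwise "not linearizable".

witness order: #1, #2, #3, #6, #5, #4
step 1: #1 read() → 3 — value 3
step 2: #2 write(82) — value 82
step 3: #3 write(64) — value 64
step 4: #6 read() → 64 — value 64
step 5: #5 write(45) — value 45
step 6: #4 read() → 45 — value 45

linearizable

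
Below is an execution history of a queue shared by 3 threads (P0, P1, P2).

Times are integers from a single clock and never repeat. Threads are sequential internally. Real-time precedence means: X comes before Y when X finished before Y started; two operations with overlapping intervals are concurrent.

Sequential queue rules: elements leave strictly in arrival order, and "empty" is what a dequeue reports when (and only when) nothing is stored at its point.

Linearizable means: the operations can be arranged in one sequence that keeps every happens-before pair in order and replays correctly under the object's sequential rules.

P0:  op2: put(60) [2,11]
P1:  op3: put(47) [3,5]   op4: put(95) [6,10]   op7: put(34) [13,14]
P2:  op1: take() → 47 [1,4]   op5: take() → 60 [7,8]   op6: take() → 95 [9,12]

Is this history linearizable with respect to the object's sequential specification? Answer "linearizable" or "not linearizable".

linearizable

witness order: op3, op1, op2, op4, op5, op6, op7
step 1: op3 put(47) — queue <47>
step 2: op1 take() → 47 — queue <>
step 3: op2 put(60) — queue <60>
step 4: op4 put(95) — queue <60,95>
step 5: op5 take() → 60 — queue <95>
step 6: op6 take() → 95 — queue <>
step 7: op7 put(34) — queue <34>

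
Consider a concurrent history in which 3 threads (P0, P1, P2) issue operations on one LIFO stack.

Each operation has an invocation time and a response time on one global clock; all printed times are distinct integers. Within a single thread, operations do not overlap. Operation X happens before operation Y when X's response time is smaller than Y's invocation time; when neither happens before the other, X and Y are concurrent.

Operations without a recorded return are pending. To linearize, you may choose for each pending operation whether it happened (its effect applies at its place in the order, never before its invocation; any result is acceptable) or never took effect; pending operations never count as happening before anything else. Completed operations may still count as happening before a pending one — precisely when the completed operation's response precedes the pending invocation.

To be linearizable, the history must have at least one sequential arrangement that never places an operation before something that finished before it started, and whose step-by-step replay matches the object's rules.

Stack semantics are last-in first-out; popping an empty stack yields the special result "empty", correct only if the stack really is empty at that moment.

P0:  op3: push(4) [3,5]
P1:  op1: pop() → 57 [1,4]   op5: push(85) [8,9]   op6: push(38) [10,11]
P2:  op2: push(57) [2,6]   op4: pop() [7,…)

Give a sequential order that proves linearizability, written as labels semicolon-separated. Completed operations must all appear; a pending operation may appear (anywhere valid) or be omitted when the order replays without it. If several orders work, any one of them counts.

after step 1 (op2 push(57)): stack <57>
after step 2 (op1 pop() → 57): stack <>
after step 3 (op3 push(4)): stack <4>
after step 4 (op4 pop() (pending, included)): stack <>
after step 5 (op5 push(85)): stack <85>
after step 6 (op6 push(38)): stack <85,38>

op2; op1; op3; op4; op5; op6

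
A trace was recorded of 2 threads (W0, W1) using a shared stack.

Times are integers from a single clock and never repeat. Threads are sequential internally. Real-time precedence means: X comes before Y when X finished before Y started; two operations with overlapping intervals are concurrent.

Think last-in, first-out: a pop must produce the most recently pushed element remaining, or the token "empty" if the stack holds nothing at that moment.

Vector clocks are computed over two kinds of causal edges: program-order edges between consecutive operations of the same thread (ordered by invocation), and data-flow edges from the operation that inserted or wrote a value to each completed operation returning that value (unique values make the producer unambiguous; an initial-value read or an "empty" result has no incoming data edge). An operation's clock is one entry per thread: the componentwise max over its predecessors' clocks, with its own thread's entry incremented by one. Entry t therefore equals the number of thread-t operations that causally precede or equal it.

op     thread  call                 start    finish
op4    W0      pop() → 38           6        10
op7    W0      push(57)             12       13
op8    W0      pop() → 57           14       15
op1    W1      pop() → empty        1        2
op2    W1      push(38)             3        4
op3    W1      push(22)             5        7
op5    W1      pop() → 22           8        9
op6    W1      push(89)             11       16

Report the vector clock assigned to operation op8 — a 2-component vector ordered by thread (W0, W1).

(3, 2)

root op op1, invoked 1: fresh clock plus W1's own tick → (0, 1)
op2 (invocation 3): componentwise max over VC(op1)=(0, 1), +1 at W1, giving (0, 2)
op3 (invocation 5): componentwise max over VC(op2)=(0, 2), +1 at W1, giving (0, 3)
op4 (invocation 6): componentwise max over VC(op2)=(0, 2), +1 at W0, giving (1, 2)
op5 (invocation 8): componentwise max over VC(op3)=(0, 3), +1 at W1, giving (0, 4)
op7 (invocation 12): componentwise max over VC(op4)=(1, 2), +1 at W0, giving (2, 2)
op6 (invocation 11): componentwise max over VC(op5)=(0, 4), +1 at W1, giving (0, 5)
op8 (invocation 14): componentwise max over VC(op7)=(2, 2), +1 at W0, giving (3, 2)
target: VC(op8) = (3, 2)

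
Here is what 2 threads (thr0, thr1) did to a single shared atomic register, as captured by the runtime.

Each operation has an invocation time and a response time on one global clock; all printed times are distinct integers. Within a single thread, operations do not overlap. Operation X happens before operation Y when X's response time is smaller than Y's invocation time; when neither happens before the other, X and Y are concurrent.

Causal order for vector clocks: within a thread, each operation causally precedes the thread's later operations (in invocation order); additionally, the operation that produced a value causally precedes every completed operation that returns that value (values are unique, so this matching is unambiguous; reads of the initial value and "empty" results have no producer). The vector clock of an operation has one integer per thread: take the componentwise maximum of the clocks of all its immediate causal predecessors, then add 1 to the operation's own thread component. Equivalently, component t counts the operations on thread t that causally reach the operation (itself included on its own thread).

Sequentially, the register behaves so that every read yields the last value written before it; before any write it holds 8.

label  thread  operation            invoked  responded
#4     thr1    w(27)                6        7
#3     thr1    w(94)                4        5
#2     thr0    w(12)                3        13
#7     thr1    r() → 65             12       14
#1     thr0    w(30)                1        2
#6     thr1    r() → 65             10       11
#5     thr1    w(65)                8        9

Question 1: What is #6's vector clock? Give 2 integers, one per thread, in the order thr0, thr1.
(0, 4)

root op #3, invoked 4: fresh clock plus thr1's own tick → (0, 1)
root op #1, invoked 1: fresh clock plus thr0's own tick → (1, 0)
invoked at 6, #4 merges VC(#3)=(0, 1) and bumps thr1's slot → (0, 2)
invoked at 3, #2 merges VC(#1)=(1, 0) and bumps thr0's slot → (2, 0)
invoked at 8, #5 merges VC(#4)=(0, 2) and bumps thr1's slot → (0, 3)
invoked at 10, #6 merges VC(#5)=(0, 3) and bumps thr1's slot → (0, 4)
invoked at 12, #7 merges VC(#5)=(0, 3), VC(#6)=(0, 4) and bumps thr1's slot → (0, 5)
target: VC(#6) = (0, 4)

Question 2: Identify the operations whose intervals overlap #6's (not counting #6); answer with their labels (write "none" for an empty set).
#2

#6 spans [10,11]: anything still running between times 10 and 11 counts as concurrent
#1 [1,2]: before
#2 [3,13]: concurrent
#3 [4,5]: before
#4 [6,7]: before
#5 [8,9]: before
#7 [12,14]: after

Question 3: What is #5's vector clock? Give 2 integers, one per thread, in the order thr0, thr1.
(0, 3)

#3, invoked 4, has no incoming edges; only thr1's bump applies → (0, 1)
#1, invoked 1, has no incoming edges; only thr0's bump applies → (1, 0)
VC(#4, invoked at 6): max of VC(#3)=(0, 1), then +1 on thread thr1 → (0, 2)
VC(#2, invoked at 3): max of VC(#1)=(1, 0), then +1 on thread thr0 → (2, 0)
VC(#5, invoked at 8): max of VC(#4)=(0, 2), then +1 on thread thr1 → (0, 3)
VC(#6, invoked at 10): max of VC(#5)=(0, 3), then +1 on thread thr1 → (0, 4)
VC(#7, invoked at 12): max of VC(#5)=(0, 3), VC(#6)=(0, 4), then +1 on thread thr1 → (0, 5)
target: VC(#5) = (0, 3)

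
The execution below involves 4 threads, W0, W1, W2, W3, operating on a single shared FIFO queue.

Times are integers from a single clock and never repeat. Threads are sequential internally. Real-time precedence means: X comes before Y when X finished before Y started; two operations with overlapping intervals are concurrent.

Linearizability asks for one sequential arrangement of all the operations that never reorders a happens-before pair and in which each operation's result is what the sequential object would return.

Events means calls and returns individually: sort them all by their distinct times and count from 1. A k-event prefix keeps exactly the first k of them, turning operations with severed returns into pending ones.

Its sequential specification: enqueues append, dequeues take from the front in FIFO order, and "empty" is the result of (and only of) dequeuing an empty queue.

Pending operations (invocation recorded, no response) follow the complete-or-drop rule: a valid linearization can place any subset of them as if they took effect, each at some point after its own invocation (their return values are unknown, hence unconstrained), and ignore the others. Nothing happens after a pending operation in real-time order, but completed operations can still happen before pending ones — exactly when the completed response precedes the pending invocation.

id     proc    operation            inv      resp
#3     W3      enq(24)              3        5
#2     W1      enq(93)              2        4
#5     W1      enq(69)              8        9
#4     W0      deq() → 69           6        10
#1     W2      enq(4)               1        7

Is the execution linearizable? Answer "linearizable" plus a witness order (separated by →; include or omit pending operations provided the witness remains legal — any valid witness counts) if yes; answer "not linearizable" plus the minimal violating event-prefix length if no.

not linearizable — minimal violating prefix: 10 events

prefix check: 1..9 passes, 1..10 fails once #4's time-10 response joins
5 completed operations, 14 real-time-consistent orders — every FIFO queue replay fails
take #1, #2, #3, #4, #5: step 4 already fails, because #4 deq() → 69 cannot occur there
take #1, #2, #3, #5, #4: step 5 already fails, because #4 deq() → 69 cannot occur there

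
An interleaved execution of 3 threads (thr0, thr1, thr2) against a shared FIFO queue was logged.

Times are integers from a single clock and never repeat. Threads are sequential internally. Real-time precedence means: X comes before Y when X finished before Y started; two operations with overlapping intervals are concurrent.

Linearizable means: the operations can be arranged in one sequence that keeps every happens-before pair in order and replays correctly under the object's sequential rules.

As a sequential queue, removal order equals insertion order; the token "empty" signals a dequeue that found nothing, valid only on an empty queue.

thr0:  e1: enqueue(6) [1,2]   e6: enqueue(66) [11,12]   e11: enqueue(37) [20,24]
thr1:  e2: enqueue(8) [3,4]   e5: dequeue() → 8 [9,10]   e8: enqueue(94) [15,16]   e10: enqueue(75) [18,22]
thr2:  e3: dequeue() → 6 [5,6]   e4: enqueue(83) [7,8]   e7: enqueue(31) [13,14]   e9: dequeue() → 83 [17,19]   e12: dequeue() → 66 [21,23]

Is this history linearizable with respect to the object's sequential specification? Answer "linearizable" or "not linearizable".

one valid linearization: e1, e2, e3, e4, e5, e6, e7, e8, e9, e10, e11, e12
after step 1 (e1 enqueue(6)): queue <6>
after step 2 (e2 enqueue(8)): queue <6,8>
after step 3 (e3 dequeue() → 6): queue <8>
after step 4 (e4 enqueue(83)): queue <8,83>
after step 5 (e5 dequeue() → 8): queue <83>
after step 6 (e6 enqueue(66)): queue <83,66>
after step 7 (e7 enqueue(31)): queue <83,66,31>
after step 8 (e8 enqueue(94)): queue <83,66,31,94>
after step 9 (e9 dequeue() → 83): queue <66,31,94>
after step 10 (e10 enqueue(75)): queue <66,31,94,75>
after step 11 (e11 enqueue(37)): queue <66,31,94,75,37>
after step 12 (e12 dequeue() → 66): queue <31,94,75,37>

linearizable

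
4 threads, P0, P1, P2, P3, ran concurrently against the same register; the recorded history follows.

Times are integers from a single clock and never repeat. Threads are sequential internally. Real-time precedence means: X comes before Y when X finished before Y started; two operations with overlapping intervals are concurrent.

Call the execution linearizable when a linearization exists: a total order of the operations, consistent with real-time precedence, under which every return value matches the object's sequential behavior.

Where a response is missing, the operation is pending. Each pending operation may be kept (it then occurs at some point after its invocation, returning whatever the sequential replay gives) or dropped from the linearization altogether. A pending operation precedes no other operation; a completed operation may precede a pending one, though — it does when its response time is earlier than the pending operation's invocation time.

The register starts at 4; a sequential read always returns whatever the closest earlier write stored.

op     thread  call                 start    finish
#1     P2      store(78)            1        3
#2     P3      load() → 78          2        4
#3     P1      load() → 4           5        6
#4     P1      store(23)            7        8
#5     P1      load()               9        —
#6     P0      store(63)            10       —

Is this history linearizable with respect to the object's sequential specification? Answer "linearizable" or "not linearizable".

prefix check: 1..5 passes, 1..6 fails once #3's time-6 response joins
real-time-consistent orders of the 3 completed operations: 2 — all fail the register replay
for example #1, #2, #3 fails at step 3: #3 load() → 4 is not legal there
for example #2, #1, #3 fails at step 1: #2 load() → 78 is not legal there

not linearizable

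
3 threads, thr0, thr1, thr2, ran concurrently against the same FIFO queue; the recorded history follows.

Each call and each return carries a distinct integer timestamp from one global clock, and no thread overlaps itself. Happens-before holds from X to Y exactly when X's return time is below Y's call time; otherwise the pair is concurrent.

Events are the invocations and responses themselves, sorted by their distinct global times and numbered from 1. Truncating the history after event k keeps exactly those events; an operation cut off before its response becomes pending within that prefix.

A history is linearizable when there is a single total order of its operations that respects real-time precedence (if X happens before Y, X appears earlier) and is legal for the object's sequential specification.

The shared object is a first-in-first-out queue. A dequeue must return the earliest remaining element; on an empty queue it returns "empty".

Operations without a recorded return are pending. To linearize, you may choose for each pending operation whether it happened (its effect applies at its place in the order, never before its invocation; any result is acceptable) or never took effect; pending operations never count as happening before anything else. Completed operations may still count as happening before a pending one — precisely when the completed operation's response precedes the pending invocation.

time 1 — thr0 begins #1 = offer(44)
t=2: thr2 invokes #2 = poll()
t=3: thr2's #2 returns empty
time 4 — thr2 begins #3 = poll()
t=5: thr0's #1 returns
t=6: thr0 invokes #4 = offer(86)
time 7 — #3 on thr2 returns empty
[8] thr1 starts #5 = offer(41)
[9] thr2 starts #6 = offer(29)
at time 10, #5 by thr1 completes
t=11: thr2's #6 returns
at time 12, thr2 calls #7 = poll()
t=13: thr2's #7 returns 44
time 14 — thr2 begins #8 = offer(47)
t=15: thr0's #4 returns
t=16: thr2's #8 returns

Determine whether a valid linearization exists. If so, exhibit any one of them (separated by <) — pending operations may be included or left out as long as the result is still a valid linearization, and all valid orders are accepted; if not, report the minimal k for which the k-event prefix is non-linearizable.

after step 1 (#2 poll() → empty): queue <>
after step 2 (#3 poll() → empty): queue <>
after step 3 (#1 offer(44)): queue <44>
after step 4 (#4 offer(86)): queue <44,86>
after step 5 (#5 offer(41)): queue <44,86,41>
after step 6 (#6 offer(29)): queue <44,86,41,29>
after step 7 (#7 poll() → 44): queue <86,41,29>
after step 8 (#8 offer(47)): queue <86,41,29,47>

linearizable — witness: #2 < #3 < #1 < #4 < #5 < #6 < #7 < #8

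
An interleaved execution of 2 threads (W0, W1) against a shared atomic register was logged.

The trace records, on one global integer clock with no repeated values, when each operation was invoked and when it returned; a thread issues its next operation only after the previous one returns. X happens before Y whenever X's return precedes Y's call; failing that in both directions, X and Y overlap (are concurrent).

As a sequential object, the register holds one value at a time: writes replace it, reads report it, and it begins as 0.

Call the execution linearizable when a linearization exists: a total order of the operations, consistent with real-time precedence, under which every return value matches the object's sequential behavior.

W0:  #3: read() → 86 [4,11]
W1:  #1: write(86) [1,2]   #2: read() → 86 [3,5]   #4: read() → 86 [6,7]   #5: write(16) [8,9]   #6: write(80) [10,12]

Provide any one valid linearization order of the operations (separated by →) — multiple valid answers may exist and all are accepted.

#1 → #2 → #3 → #4 → #5 → #6

after step 1 (#1 write(86)): value 86
after step 2 (#2 read() → 86): value 86
after step 3 (#3 read() → 86): value 86
after step 4 (#4 read() → 86): value 86
after step 5 (#5 write(16)): value 16
after step 6 (#6 write(80)): value 80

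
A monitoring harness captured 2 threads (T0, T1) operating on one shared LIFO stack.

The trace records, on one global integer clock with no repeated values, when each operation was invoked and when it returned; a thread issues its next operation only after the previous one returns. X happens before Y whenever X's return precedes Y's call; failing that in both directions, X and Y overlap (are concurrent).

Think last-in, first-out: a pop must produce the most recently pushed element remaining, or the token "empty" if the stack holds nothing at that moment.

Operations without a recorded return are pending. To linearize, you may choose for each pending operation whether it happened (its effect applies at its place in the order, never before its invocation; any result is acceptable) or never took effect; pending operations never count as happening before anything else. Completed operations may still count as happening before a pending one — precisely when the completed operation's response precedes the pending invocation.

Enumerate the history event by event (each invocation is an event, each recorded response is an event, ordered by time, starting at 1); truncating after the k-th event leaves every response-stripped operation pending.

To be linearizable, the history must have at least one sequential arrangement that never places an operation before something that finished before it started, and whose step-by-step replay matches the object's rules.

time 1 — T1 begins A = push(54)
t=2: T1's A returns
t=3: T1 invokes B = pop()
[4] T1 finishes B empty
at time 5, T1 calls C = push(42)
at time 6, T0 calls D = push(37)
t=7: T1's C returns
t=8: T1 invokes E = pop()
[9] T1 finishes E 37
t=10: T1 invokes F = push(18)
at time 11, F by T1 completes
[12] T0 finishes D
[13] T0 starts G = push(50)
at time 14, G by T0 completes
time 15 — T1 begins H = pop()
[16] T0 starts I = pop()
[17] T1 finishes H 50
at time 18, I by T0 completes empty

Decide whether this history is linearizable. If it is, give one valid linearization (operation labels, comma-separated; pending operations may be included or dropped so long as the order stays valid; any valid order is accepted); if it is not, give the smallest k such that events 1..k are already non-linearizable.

cut after 3 events: linearizable; cut after 4 events (B responds, time 4): not linearizable
a single order respects real time; the 2 completed LIFO stack operations fail replay along it
one such order, A, B, breaks at step 2 where B pop() → empty is illegal

not linearizable — minimal violating prefix: 4 events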